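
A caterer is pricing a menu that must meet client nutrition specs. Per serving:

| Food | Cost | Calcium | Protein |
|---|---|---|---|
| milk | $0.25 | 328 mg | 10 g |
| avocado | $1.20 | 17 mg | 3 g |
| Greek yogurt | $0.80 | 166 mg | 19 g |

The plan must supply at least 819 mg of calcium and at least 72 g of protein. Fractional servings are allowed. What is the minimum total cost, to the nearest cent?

$1.80

An LP optimum is at a vertex; with two nutrient constraints at most two foods are used. Check each candidate.
milk only: max(819/328, 72/10) = 7.2 servings → $1.80.
avocado only: max(819/17, 72/3) = 48.18 servings → $57.81.
Greek yogurt only: max(819/166, 72/19) = 4.934 servings → $3.95.
milk + avocado with both tight: 1.515 servings and 18.95 servings → $23.12.
milk + Greek yogurt with both tight: 0.7894 servings and 3.374 servings → $2.90.
avocado + Greek yogurt: intersection lies outside the first quadrant.
Cheapest feasible corner: $1.80.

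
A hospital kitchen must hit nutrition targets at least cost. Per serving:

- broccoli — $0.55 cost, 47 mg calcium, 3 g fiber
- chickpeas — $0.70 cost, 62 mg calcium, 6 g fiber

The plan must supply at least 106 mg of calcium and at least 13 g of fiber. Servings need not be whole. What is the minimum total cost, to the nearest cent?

Two binding constraints pin down two serving amounts, so the optimal mix uses at most two foods. The candidates are each food alone (scaled to the tighter of calcium/fiber) and each pair with both constraints tight.
broccoli only: max(106/47, 13/3) = 4.333 servings → $2.38.
chickpeas only: max(106/62, 13/6) = 2.167 servings → $1.52.
broccoli + chickpeas with both targets exact would need a negative amount; discard.
The minimum over all feasible corners is $1.52.

$1.52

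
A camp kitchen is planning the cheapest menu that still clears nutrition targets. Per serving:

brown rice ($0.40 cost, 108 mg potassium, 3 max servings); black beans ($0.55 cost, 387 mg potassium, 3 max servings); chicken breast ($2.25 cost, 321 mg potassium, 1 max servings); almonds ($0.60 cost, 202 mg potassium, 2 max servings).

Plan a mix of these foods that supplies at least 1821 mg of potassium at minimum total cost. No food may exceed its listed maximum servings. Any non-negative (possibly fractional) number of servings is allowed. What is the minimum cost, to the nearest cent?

Cost per mg of potassium: black beans $0.0014, almonds $0.0030, brown rice $0.0037, chicken breast $0.0070.
Take 3 servings of black beans: +1161.0 mg potassium for $1.65 (total $1.65, still need 660.0 mg).
Take 2 servings of almonds: +404.0 mg potassium for $1.20 (total $2.85, still need 256.0 mg).
Take 2.37 servings of brown rice: +256.0 mg potassium for $0.95 (total $3.80, still need 0.0 mg).
Filling from the cheapest source first is optimal under one linear minimum: $3.80.

$3.80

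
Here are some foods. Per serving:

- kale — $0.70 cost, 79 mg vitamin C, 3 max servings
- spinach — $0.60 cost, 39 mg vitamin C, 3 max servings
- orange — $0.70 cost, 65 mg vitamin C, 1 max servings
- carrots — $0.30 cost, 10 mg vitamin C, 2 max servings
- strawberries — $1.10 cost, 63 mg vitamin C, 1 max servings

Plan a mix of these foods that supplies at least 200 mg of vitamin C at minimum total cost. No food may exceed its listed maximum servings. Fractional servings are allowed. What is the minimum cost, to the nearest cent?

Cost per mg of vitamin C: kale $0.0089, orange $0.0108, spinach $0.0154, strawberries $0.0175, carrots $0.0300.
Take 2.532 servings of kale: +200.0 mg vitamin C for $1.77 (total $1.77, still need 0.0 mg).
Filling from the cheapest source first is optimal under one linear minimum: $1.77.

$1.77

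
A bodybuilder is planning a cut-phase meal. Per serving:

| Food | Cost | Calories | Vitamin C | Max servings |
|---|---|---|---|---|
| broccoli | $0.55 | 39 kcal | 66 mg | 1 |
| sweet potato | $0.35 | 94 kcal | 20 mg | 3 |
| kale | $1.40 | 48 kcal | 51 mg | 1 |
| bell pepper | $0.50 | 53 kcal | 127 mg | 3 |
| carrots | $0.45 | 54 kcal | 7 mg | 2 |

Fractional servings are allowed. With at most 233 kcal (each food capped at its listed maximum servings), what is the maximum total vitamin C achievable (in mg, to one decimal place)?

484.2 mg

Vitamin C per kcal: bell pepper 2.396, broccoli 1.692, kale 1.062, sweet potato 0.2128, carrots 0.1296.
Take 3 servings of bell pepper: uses 159 kcal, +381.0 mg vitamin C (running total 381.0 mg).
Take 1 serving of broccoli: uses 39 kcal, +66.0 mg vitamin C (running total 447.0 mg).
Take 0.7292 servings of kale: uses 35 kcal, +37.2 mg vitamin C (running total 484.2 mg).
Greedy by best ratio exhausts the calories allowance optimally: 484.2 mg.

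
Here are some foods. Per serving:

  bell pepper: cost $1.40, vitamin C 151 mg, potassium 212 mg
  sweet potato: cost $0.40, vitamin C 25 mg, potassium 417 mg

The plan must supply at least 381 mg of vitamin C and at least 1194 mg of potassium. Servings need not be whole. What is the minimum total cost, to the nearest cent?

$3.82

bell pepper only: max(381/151, 1194/212) = 5.632 servings → $7.88.
sweet potato only: max(381/25, 1194/417) = 15.24 servings → $6.10.
bell pepper + sweet potato with both tight: 2.237 servings and 1.726 servings → $3.82.
So the least-cost plan costs $3.82.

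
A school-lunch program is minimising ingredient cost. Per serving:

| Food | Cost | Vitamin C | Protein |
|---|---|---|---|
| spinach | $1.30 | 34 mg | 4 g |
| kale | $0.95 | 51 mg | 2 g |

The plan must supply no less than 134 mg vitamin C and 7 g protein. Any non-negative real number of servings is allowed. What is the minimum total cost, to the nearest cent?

Compare the cost at each extreme point of the feasible region.
spinach only: max(134/34, 7/4) = 3.941 servings → $5.12.
kale only: max(134/51, 7/2) = 3.5 servings → $3.33.
spinach + kale with both tight: 0.6544 servings and 2.191 servings → $2.93.
Cheapest feasible corner: $2.93.

$2.93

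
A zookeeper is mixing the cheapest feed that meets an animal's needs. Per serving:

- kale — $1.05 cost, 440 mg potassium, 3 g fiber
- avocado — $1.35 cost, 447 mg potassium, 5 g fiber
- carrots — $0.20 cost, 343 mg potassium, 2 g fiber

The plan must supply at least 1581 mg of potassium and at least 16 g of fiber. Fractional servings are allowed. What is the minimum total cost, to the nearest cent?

This is a tiny linear program; its minimum lies at a vertex of the feasible set. List the vertices and price them.
kale only: max(1581/440, 16/3) = 5.333 servings → $5.60.
avocado only: max(1581/447, 16/5) = 3.537 servings → $4.77.
carrots only: max(1581/343, 16/2) = 8 servings → $1.60.
kale + avocado with both tight: 0.8766 servings and 2.674 servings → $4.53.
kale + carrots with both targets exact would need a negative amount; discard.
avocado + carrots with both tight: 2.833 servings and 0.9172 servings → $4.01.
Cheapest feasible corner: $1.60.

$1.60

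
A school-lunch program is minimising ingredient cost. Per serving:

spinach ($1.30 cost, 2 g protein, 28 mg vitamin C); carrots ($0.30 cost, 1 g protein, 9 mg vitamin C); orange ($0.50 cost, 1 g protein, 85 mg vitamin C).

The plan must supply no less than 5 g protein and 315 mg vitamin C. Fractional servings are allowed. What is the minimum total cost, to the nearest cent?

$2.21

A basic optimal solution has at most two foods positive. Try each food alone and each pair with both targets met exactly.
spinach only: max(5/2, 315/28) = 11.25 servings → $14.62.
carrots only: max(5/1, 315/9) = 35 servings → $10.50.
orange only: max(5/1, 315/85) = 5 servings → $2.50.
spinach + carrots: intersection lies outside the first quadrant.
spinach + orange with both tight: 0.7746 servings and 3.451 servings → $2.73.
carrots + orange with both tight: 1.447 servings and 3.553 servings → $2.21.
The minimum over all feasible corners is $2.21.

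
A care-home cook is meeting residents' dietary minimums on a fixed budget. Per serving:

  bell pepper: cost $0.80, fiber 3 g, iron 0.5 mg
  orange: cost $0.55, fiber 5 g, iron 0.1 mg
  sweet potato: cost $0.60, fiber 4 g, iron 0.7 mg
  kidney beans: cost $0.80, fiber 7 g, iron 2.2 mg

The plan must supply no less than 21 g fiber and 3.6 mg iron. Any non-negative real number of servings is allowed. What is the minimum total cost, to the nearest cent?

bell pepper only: max(21/3, 3.6/0.5) = 7.2 servings → $5.76.
orange only: max(21/5, 3.6/0.1) = 36 servings → $19.80.
sweet potato only: max(21/4, 3.6/0.7) = 5.25 servings → $3.15.
kidney beans only: max(21/7, 3.6/2.2) = 3 servings → $2.40.
bell pepper + orange: the both-tight solution has a negative serving — not a feasible corner.
bell pepper + sweet potato with both tight: 3 servings and 3 servings → $4.20.
bell pepper + kidney beans with both tight: 6.774 servings and 0.09677 servings → $5.50.
orange + sweet potato with both tight: 0.09677 servings and 5.129 servings → $3.13.
orange + kidney beans with both tight: 2.039 servings and 1.544 servings → $2.36.
sweet potato + kidney beans: intersection lies outside the first quadrant.
The minimum over all feasible corners is $2.36.

$2.36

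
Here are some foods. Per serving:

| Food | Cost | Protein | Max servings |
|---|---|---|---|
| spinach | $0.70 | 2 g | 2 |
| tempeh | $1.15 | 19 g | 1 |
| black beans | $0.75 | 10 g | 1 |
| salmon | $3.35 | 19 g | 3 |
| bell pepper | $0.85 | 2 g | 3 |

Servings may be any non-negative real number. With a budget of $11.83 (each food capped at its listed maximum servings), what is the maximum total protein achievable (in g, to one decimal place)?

Protein per dollar: tempeh 16.52, black beans 13.33, salmon 5.672, spinach 2.857, bell pepper 2.353.
Take 1 serving of tempeh: spends $1.15, +19.0 g protein (running total 19.0 g).
Take 1 serving of black beans: spends $0.75, +10.0 g protein (running total 29.0 g).
Take 2.964 servings of salmon: spends $9.93, +56.3 g protein (running total 85.3 g).
Greedy by best ratio exhausts the cost allowance optimally: 85.3 g.

85.3 g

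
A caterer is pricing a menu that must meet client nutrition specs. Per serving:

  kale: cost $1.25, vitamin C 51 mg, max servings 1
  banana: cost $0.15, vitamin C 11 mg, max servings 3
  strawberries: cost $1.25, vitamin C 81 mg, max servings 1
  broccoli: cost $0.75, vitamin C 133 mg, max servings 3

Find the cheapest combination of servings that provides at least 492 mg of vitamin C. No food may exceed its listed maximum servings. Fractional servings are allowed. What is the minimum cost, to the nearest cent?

Cost per mg of vitamin C: broccoli $0.0056, banana $0.0136, strawberries $0.0154, kale $0.0245.
Take 3 servings of broccoli: +399.0 mg vitamin C for $2.25 (total $2.25, still need 93.0 mg).
Take 3 servings of banana: +33.0 mg vitamin C for $0.45 (total $2.70, still need 60.0 mg).
Take 0.7407 servings of strawberries: +60.0 mg vitamin C for $0.93 (total $3.63, still need 0.0 mg).
Greedy by cheapest-per-mg is optimal for a single linear constraint, so the minimum cost is $3.63.

$3.63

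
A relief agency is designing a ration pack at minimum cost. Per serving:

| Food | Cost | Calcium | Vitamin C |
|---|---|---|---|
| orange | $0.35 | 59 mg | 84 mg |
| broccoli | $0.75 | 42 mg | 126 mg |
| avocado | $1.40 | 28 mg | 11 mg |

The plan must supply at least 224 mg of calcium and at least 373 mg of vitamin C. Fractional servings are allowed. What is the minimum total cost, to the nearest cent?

With two linear requirements the optimum uses one or two foods; enumerate the corners.
orange only: max(224/59, 373/84) = 4.44 servings → $1.55.
broccoli only: max(224/42, 373/126) = 5.333 servings → $4.00.
avocado only: max(224/28, 373/11) = 33.91 servings → $47.47.
orange + broccoli with both tight: 3.215 servings and 0.8169 servings → $1.74.
orange + avocado with both targets exact would need a negative amount; discard.
broccoli + avocado with both tight: 2.603 servings and 4.096 servings → $7.69.
Cheapest feasible corner: $1.55.

$1.55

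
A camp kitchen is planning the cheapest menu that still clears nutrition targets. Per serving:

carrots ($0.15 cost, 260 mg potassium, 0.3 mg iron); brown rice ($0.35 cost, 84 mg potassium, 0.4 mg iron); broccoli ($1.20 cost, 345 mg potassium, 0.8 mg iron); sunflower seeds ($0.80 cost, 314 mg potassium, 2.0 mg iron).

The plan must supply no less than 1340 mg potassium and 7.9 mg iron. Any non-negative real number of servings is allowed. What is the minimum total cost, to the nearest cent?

With two linear requirements the optimum uses one or two foods; enumerate the corners.
carrots only: max(1340/260, 7.9/0.3) = 26.33 servings → $3.95.
brown rice only: max(1340/84, 7.9/0.4) = 19.75 servings → $6.91.
broccoli only: max(1340/345, 7.9/0.8) = 9.875 servings → $11.85.
sunflower seeds only: max(1340/314, 7.9/2.0) = 4.268 servings → $3.41.
carrots + brown rice with both targets exact would need a negative amount; discard.
carrots + broccoli with both targets exact would need a negative amount; discard.
carrots + sunflower seeds with both tight: 0.4683 servings and 3.88 servings → $3.17.
brown rice + broccoli: intersection lies outside the first quadrant.
brown rice + sunflower seeds with both tight: 4.703 servings and 3.009 servings → $4.05.
broccoli + sunflower seeds with both tight: 0.4544 servings and 3.768 servings → $3.56.
The minimum over all feasible corners is $3.17.

$3.17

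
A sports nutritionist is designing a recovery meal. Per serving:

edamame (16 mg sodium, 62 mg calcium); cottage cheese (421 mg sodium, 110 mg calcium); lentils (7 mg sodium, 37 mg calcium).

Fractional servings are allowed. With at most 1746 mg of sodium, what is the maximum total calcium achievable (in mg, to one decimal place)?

Calcium per mg sodium: lentils 5.286, edamame 3.875, cottage cheese 0.2613.
With no serving limits, spend the whole sodium allowance on lentils: 1746 mg / 7 mg × 37 mg = 9228.9 mg.

9228.9 mg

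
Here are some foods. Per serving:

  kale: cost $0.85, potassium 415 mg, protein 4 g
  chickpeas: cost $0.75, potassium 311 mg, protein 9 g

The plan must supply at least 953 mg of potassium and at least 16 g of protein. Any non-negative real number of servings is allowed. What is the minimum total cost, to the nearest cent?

$2.08

An LP optimum is at a vertex; with two nutrient constraints at most two foods are used. Check each candidate.
kale only: max(953/415, 16/4) = 4 servings → $3.40.
chickpeas only: max(953/311, 16/9) = 3.064 servings → $2.30.
kale + chickpeas with both tight: 1.446 servings and 1.135 servings → $2.08.
So the least-cost plan costs $2.08.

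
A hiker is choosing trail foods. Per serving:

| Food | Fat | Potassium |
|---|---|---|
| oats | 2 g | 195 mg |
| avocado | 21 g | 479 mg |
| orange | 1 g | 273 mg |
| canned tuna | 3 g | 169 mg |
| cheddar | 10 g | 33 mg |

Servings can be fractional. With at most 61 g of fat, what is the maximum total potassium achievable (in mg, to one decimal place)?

16653.0 mg

Potassium per g fat: orange 273, oats 97.5, canned tuna 56.33, avocado 22.81, cheddar 3.3.
With no serving limits, spend the whole fat allowance on orange: 61 g / 1 g × 273 mg = 16653.0 mg.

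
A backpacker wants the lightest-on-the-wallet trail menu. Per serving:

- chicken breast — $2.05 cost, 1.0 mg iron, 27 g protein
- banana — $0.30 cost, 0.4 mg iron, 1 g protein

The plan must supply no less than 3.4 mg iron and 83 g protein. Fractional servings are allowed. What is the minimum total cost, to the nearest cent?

$6.50

With two linear requirements the optimum uses one or two foods; enumerate the corners.
chicken breast only: max(3.4/1.0, 83/27) = 3.4 servings → $6.97.
banana only: max(3.4/0.4, 83/1) = 83 servings → $24.90.
chicken breast + banana with both tight: 3.041 servings and 0.898 servings → $6.50.
So the least-cost plan costs $6.50.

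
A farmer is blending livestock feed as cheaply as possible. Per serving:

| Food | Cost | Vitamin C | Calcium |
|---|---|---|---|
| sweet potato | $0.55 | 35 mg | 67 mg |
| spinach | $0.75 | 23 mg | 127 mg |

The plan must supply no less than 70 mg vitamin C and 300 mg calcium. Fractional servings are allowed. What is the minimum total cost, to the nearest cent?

The cheapest plan sits at a corner of the feasible region — with two constraints it uses at most two foods.
sweet potato only: max(70/35, 300/67) = 4.478 servings → $2.46.
spinach only: max(70/23, 300/127) = 3.043 servings → $2.28.
sweet potato + spinach with both tight: 0.6853 servings and 2.001 servings → $1.88.
Cheapest feasible corner: $1.88.

$1.88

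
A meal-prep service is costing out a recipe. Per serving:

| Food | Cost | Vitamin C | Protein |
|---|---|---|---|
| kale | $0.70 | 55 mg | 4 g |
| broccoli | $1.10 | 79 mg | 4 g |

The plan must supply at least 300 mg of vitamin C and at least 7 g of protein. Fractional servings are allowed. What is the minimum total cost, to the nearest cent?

$3.82

For a min-cost LP with two ≥-constraints, a basic feasible solution has at most two positive variables.
kale only: max(300/55, 7/4) = 5.455 servings → $3.82.
broccoli only: max(300/79, 7/4) = 3.797 servings → $4.18.
kale + broccoli: the both-tight solution has a negative serving — not a feasible corner.
So the least-cost plan costs $3.82.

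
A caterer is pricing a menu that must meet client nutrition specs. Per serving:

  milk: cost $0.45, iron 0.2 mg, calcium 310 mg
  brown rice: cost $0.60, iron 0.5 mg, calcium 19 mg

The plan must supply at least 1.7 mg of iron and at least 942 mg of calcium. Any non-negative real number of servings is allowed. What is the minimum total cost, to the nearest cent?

$2.65

Check every corner: each single food scaled to meet both minima, and each pair solved so both constraints bind.
milk only: max(1.7/0.2, 942/310) = 8.5 servings → $3.83.
brown rice only: max(1.7/0.5, 942/19) = 49.58 servings → $29.75.
milk + brown rice with both tight: 2.901 servings and 2.239 servings → $2.65.
Cheapest feasible corner: $2.65.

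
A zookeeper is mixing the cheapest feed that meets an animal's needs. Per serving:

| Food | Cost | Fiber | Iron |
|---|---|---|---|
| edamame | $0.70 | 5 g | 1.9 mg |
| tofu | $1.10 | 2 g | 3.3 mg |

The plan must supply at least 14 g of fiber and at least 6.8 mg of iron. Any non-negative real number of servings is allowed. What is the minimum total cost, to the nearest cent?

Check every corner: each single food scaled to meet both minima, and each pair solved so both constraints bind.
edamame only: max(14/5, 6.8/1.9) = 3.579 servings → $2.51.
tofu only: max(14/2, 6.8/3.3) = 7 servings → $7.70.
edamame + tofu with both tight: 2.567 servings and 0.5827 servings → $2.44.
Cheapest feasible corner: $2.44.

$2.44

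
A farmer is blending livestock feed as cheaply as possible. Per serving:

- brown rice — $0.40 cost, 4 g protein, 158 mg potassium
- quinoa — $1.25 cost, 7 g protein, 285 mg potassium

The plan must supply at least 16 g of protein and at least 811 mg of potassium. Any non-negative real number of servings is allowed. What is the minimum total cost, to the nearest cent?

$2.05

This is a tiny linear program; its minimum lies at a vertex of the feasible set. List the vertices and price them.
brown rice only: max(16/4, 811/158) = 5.133 servings → $2.05.
quinoa only: max(16/7, 811/285) = 2.846 servings → $3.56.
brown rice + quinoa: intersection lies outside the first quadrant.
Cheapest feasible corner: $2.05.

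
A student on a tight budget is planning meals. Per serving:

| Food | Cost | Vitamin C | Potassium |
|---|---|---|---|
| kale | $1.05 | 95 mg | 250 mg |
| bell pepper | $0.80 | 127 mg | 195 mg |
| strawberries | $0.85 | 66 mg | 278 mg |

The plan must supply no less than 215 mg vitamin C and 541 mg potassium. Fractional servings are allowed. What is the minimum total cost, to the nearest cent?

This is a tiny linear program; its minimum lies at a vertex of the feasible set. List the vertices and price them.
kale only: max(215/95, 541/250) = 2.263 servings → $2.38.
bell pepper only: max(215/127, 541/195) = 2.774 servings → $2.22.
strawberries only: max(215/66, 541/278) = 3.258 servings → $2.77.
kale + bell pepper with both tight: 2.025 servings and 0.1781 servings → $2.27.
kale + strawberries: intersection lies outside the first quadrant.
bell pepper + strawberries with both tight: 1.073 servings and 1.194 servings → $1.87.
Cheapest feasible corner: $1.87.

$1.87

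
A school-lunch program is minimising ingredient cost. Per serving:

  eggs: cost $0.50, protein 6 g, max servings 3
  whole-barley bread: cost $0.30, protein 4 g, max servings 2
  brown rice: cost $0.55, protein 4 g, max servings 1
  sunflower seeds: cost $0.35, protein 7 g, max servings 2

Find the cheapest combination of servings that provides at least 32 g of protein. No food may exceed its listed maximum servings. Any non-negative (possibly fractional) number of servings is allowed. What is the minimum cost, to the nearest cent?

$2.13

Cost per g of protein: sunflower seeds $0.0500, whole-barley bread $0.0750, eggs $0.0833, brown rice $0.1375.
Take 2 servings of sunflower seeds: +14.0 g protein for $0.70 (total $0.70, still need 18.0 g).
Take 2 servings of whole-barley bread: +8.0 g protein for $0.60 (total $1.30, still need 10.0 g).
Take 1.667 servings of eggs: +10.0 g protein for $0.83 (total $2.13, still need 0.0 g).
Filling from the cheapest source first is optimal under one linear minimum: $2.13.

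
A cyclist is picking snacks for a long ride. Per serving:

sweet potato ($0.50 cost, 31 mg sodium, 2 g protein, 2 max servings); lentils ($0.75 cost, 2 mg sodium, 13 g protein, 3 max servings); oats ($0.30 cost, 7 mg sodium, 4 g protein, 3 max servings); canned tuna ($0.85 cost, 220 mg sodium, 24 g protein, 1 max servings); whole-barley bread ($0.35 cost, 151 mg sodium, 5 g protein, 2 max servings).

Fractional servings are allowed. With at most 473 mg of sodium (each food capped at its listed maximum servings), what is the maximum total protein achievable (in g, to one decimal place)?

Protein per mg sodium: lentils 6.5, oats 0.5714, canned tuna 0.1091, sweet potato 0.06452, whole-barley bread 0.03311.
Take 3 servings of lentils: uses 6 mg sodium, +39.0 g protein (running total 39.0 g).
Take 3 servings of oats: uses 21 mg sodium, +12.0 g protein (running total 51.0 g).
Take 1 serving of canned tuna: uses 220 mg sodium, +24.0 g protein (running total 75.0 g).
Take 2 servings of sweet potato: uses 62 mg sodium, +4.0 g protein (running total 79.0 g).
Take 1.086 servings of whole-barley bread: uses 164 mg sodium, +5.4 g protein (running total 84.4 g).
Filling greedily by protein-per-mg sodium is optimal for one linear limit, giving 84.4 g.

84.4 g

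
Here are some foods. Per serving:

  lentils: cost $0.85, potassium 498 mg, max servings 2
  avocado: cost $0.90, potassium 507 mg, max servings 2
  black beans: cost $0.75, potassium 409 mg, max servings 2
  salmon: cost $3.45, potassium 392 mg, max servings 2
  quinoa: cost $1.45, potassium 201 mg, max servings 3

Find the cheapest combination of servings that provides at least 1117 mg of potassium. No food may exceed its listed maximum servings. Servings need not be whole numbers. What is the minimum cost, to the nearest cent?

Cost per mg of potassium: lentils $0.0017, avocado $0.0018, black beans $0.0018, quinoa $0.0072, salmon $0.0088.
Take 2 servings of lentils: +996.0 mg potassium for $1.70 (total $1.70, still need 121.0 mg).
Take 0.2387 servings of avocado: +121.0 mg potassium for $0.21 (total $1.91, still need 0.0 mg).
Filling from the cheapest source first is optimal under one linear minimum: $1.91.

$1.91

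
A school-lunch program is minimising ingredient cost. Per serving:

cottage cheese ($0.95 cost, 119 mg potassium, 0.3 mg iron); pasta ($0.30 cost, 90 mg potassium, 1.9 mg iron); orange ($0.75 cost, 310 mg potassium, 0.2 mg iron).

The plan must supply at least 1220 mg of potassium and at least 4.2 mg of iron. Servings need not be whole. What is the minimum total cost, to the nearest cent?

$3.10

At the optimum either one food covers both requirements or two foods hit both targets exactly; no other combination can be cheaper.
cottage cheese only: max(1220/119, 4.2/0.3) = 14 servings → $13.30.
pasta only: max(1220/90, 4.2/1.9) = 13.56 servings → $4.07.
orange only: max(1220/310, 4.2/0.2) = 21 servings → $15.75.
cottage cheese + pasta with both tight: 9.744 servings and 0.672 servings → $9.46.
cottage cheese + orange: intersection lies outside the first quadrant.
pasta + orange with both tight: 1.853 servings and 3.398 servings → $3.10.
The minimum over all feasible corners is $3.10.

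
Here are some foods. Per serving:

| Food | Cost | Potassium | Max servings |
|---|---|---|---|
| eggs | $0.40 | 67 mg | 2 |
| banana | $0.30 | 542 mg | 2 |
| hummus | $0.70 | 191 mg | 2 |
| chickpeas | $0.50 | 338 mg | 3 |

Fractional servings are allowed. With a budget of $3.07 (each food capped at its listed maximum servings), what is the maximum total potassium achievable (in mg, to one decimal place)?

2362.7 mg

Potassium per dollar: banana 1807, chickpeas 676, hummus 272.9, eggs 167.5.
Take 2 servings of banana: spends $0.60, +1084.0 mg potassium (running total 1084.0 mg).
Take 3 servings of chickpeas: spends $1.50, +1014.0 mg potassium (running total 2098.0 mg).
Take 1.386 servings of hummus: spends $0.97, +264.7 mg potassium (running total 2362.7 mg).
Greedy by best ratio exhausts the cost allowance optimally: 2362.7 mg.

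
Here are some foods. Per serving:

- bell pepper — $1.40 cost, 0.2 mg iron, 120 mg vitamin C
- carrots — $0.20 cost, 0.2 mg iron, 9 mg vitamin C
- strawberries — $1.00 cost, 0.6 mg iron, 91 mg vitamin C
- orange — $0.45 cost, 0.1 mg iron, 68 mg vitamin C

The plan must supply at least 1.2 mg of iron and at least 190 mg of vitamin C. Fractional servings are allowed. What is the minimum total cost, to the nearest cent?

$1.95

This is a tiny linear program; its minimum lies at a vertex of the feasible set. List the vertices and price them.
bell pepper only: max(1.2/0.2, 190/120) = 6 servings → $8.40.
carrots only: max(1.2/0.2, 190/9) = 21.11 servings → $4.22.
strawberries only: max(1.2/0.6, 190/91) = 2.088 servings → $2.09.
orange only: max(1.2/0.1, 190/68) = 12 servings → $5.40.
bell pepper + carrots with both tight: 1.225 servings and 4.775 servings → $2.67.
bell pepper + strawberries with both tight: 0.08922 servings and 1.97 servings → $2.10.
bell pepper + orange: intersection lies outside the first quadrant.
carrots + strawberries with both targets exact would need a negative amount; discard.
carrots + orange with both tight: 4.929 servings and 2.142 servings → $1.95.
strawberries + orange with both tight: 1.975 servings and 0.1514 servings → $2.04.
The minimum over all feasible corners is $1.95.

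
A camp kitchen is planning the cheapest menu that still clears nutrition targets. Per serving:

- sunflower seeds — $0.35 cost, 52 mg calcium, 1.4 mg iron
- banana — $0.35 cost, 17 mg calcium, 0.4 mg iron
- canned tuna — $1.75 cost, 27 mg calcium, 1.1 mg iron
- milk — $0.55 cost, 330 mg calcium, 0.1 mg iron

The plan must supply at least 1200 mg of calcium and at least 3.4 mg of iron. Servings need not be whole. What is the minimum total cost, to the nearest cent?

Two binding constraints pin down two serving amounts, so the optimal mix uses at most two foods. The candidates are each food alone (scaled to the tighter of calcium/iron) and each pair with both constraints tight.
sunflower seeds only: max(1200/52, 3.4/1.4) = 23.08 servings → $8.08.
banana only: max(1200/17, 3.4/0.4) = 70.59 servings → $24.71.
canned tuna only: max(1200/27, 3.4/1.1) = 44.44 servings → $77.78.
milk only: max(1200/330, 3.4/0.1) = 34 servings → $18.70.
sunflower seeds + banana with both targets exact would need a negative amount; discard.
sunflower seeds + canned tuna: the both-tight solution has a negative serving — not a feasible corner.
sunflower seeds + milk with both tight: 2.194 servings and 3.291 servings → $2.58.
banana + canned tuna with both targets exact would need a negative amount; discard.
banana + milk with both tight: 7.69 servings and 3.24 servings → $4.47.
canned tuna + milk with both tight: 2.781 servings and 3.409 servings → $6.74.
Cheapest feasible corner: $2.58.

$2.58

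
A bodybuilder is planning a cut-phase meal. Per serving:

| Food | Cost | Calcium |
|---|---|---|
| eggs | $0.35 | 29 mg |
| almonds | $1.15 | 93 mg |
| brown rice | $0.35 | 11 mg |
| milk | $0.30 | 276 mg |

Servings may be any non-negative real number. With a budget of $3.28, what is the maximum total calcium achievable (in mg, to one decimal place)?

Calcium per dollar: milk 920, eggs 82.86, almonds 80.87, brown rice 31.43.
With no serving limits, spend the whole cost allowance on milk: $3.28 / $0.30 × 276 mg = 3017.6 mg.

3017.6 mg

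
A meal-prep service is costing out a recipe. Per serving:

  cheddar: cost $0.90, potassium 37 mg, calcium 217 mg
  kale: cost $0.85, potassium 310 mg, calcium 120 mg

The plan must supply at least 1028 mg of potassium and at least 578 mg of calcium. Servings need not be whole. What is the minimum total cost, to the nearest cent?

$3.53

Two binding constraints pin down two serving amounts, so the optimal mix uses at most two foods. The candidates are each food alone (scaled to the tighter of potassium/calcium) and each pair with both constraints tight.
cheddar only: max(1028/37, 578/217) = 27.78 servings → $25.01.
kale only: max(1028/310, 578/120) = 4.817 servings → $4.09.
cheddar + kale with both tight: 0.8884 servings and 3.21 servings → $3.53.
The minimum over all feasible corners is $3.53.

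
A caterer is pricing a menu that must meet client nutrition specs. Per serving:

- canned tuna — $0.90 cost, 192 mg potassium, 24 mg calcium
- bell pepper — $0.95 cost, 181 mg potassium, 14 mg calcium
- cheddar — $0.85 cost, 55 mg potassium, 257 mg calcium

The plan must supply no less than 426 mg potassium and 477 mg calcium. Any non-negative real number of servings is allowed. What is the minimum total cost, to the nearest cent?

$3.00

A basic optimal solution has at most two foods positive. Try each food alone and each pair with both targets met exactly.
canned tuna only: max(426/192, 477/24) = 19.88 servings → $17.89.
bell pepper only: max(426/181, 477/14) = 34.07 servings → $32.37.
cheddar only: max(426/55, 477/257) = 7.745 servings → $6.58.
canned tuna + bell pepper with both targets exact would need a negative amount; discard.
canned tuna + cheddar with both tight: 1.733 servings and 1.694 servings → $3.00.
bell pepper + cheddar with both tight: 1.82 servings and 1.757 servings → $3.22.
Cheapest feasible corner: $3.00.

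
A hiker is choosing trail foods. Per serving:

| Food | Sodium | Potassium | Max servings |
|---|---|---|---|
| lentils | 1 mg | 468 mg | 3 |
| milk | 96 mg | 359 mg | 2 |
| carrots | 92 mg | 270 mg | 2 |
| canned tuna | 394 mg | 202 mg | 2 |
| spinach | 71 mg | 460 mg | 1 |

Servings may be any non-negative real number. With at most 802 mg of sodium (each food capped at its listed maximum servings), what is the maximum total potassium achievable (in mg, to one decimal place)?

Potassium per mg sodium: lentils 468, spinach 6.479, milk 3.74, carrots 2.935, canned tuna 0.5127.
Take 3 servings of lentils: uses 3 mg sodium, +1404.0 mg potassium (running total 1404.0 mg).
Take 1 serving of spinach: uses 71 mg sodium, +460.0 mg potassium (running total 1864.0 mg).
Take 2 servings of milk: uses 192 mg sodium, +718.0 mg potassium (running total 2582.0 mg).
Take 2 servings of carrots: uses 184 mg sodium, +540.0 mg potassium (running total 3122.0 mg).
Take 0.8934 servings of canned tuna: uses 352 mg sodium, +180.5 mg potassium (running total 3302.5 mg).
Greedy by best ratio exhausts the sodium allowance optimally: 3302.5 mg.

3302.5 mg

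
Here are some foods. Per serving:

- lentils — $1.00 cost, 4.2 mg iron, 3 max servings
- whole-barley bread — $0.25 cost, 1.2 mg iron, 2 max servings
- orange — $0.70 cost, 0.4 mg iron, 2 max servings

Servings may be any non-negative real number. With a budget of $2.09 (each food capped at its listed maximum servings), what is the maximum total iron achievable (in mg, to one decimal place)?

Iron per dollar: whole-barley bread 4.8, lentils 4.2, orange 0.5714.
Take 2 servings of whole-barley bread: spends $0.50, +2.4 mg iron (running total 2.4 mg).
Take 1.59 servings of lentils: spends $1.59, +6.7 mg iron (running total 9.1 mg).
Greedy by best ratio exhausts the cost allowance optimally: 9.1 mg.

9.1 mg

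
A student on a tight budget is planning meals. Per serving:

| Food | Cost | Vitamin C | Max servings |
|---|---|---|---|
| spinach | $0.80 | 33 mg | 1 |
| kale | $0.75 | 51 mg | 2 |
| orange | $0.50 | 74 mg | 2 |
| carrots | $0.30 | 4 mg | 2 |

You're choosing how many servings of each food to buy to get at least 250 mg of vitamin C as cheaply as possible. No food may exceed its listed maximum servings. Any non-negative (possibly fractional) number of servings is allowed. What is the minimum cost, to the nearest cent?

Cost per mg of vitamin C: orange $0.0068, kale $0.0147, spinach $0.0242, carrots $0.0750.
Take 2 servings of orange: +148.0 mg vitamin C for $1.00 (total $1.00, still need 102.0 mg).
Take 2 servings of kale: +102.0 mg vitamin C for $1.50 (total $2.50, still need 0.0 mg).
Greedy by cheapest-per-mg is optimal for a single linear constraint, so the minimum cost is $2.50.

$2.50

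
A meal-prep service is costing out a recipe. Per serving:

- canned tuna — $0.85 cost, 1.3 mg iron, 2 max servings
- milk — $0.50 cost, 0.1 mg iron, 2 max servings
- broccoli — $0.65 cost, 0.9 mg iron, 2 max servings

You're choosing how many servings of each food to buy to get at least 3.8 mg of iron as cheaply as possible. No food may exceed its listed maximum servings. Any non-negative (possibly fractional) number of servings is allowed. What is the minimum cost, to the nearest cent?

Cost per mg of iron: canned tuna $0.6538, broccoli $0.7222, milk $5.0000.
Take 2 servings of canned tuna: +2.6 mg iron for $1.70 (total $1.70, still need 1.2 mg).
Take 1.333 servings of broccoli: +1.2 mg iron for $0.87 (total $2.57, still need 0.0 mg).
Filling from the cheapest source first is optimal under one linear minimum: $2.57.

$2.57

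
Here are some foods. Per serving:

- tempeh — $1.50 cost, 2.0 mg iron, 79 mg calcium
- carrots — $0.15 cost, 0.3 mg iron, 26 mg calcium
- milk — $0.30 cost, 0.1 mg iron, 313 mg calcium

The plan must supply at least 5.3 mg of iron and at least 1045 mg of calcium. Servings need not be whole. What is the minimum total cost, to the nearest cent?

$3.13

tempeh only: max(5.3/2.0, 1045/79) = 13.23 servings → $19.84.
carrots only: max(5.3/0.3, 1045/26) = 40.19 servings → $6.03.
milk only: max(5.3/0.1, 1045/313) = 53 servings → $15.90.
tempeh + carrots: intersection lies outside the first quadrant.
tempeh + milk with both tight: 2.515 servings and 2.704 servings → $4.58.
carrots + milk with both tight: 17.03 servings and 1.924 servings → $3.13.
Cheapest feasible corner: $3.13.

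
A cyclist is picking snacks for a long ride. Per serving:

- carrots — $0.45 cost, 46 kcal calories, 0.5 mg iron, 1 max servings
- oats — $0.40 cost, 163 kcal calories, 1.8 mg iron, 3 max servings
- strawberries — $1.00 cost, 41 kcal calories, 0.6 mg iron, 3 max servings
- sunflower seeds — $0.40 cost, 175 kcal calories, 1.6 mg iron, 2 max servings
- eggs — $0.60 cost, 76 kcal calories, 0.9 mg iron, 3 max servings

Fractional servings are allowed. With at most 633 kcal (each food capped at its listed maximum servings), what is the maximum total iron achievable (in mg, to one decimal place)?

Iron per kcal: strawberries 0.01463, eggs 0.01184, oats 0.01104, carrots 0.01087, sunflower seeds 0.009143.
Take 3 servings of strawberries: uses 123 kcal, +1.8 mg iron (running total 1.8 mg).
Take 3 servings of eggs: uses 228 kcal, +2.7 mg iron (running total 4.5 mg).
Take 1.73 servings of oats: uses 282 kcal, +3.1 mg iron (running total 7.6 mg).
Filling greedily by iron-per-kcal is optimal for one linear limit, giving 7.6 mg.

7.6 mg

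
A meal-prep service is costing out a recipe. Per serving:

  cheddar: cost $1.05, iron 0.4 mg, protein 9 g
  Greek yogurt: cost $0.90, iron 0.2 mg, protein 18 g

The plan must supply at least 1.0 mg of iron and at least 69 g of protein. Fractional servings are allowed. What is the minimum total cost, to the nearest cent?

$3.92

A basic optimal solution has at most two foods positive. Try each food alone and each pair with both targets met exactly.
cheddar only: max(1.0/0.4, 69/9) = 7.667 servings → $8.05.
Greek yogurt only: max(1.0/0.2, 69/18) = 5 servings → $4.50.
cheddar + Greek yogurt with both tight: 0.7778 servings and 3.444 servings → $3.92.
Cheapest feasible corner: $3.92.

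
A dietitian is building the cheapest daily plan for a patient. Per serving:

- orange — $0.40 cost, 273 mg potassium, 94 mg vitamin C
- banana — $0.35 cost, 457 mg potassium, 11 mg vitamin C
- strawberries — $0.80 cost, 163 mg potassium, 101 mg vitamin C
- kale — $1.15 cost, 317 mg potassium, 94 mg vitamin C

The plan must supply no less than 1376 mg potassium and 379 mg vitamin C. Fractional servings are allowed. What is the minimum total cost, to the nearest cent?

Compare the cost at each extreme point of the feasible region.
orange only: max(1376/273, 379/94) = 5.04 servings → $2.02.
banana only: max(1376/457, 379/11) = 34.45 servings → $12.06.
strawberries only: max(1376/163, 379/101) = 8.442 servings → $6.75.
kale only: max(1376/317, 379/94) = 4.341 servings → $4.99.
orange + banana with both tight: 3.956 servings and 0.6477 servings → $1.81.
orange + strawberries: the both-tight solution has a negative serving — not a feasible corner.
orange + kale with both targets exact would need a negative amount; discard.
banana + strawberries with both tight: 1.74 servings and 3.563 servings → $3.46.
banana + kale with both tight: 0.2331 servings and 4.005 servings → $4.69.
strawberries + kale: intersection lies outside the first quadrant.
The minimum over all feasible corners is $1.81.

$1.81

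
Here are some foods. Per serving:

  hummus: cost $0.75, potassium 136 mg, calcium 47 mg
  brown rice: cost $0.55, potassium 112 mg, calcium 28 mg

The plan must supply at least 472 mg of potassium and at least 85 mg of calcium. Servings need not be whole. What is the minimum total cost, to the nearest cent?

$2.32

hummus only: max(472/136, 85/47) = 3.471 servings → $2.60.
brown rice only: max(472/112, 85/28) = 4.214 servings → $2.32.
hummus + brown rice: intersection lies outside the first quadrant.
The minimum over all feasible corners is $2.32.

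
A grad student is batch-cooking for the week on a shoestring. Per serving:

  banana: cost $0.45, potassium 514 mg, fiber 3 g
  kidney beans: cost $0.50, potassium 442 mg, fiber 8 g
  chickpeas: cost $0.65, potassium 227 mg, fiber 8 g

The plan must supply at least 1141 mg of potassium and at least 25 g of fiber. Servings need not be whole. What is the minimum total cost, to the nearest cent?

$1.56

At the optimum either one food covers both requirements or two foods hit both targets exactly; no other combination can be cheaper.
banana only: max(1141/514, 25/3) = 8.333 servings → $3.75.
kidney beans only: max(1141/442, 25/8) = 3.125 servings → $1.56.
chickpeas only: max(1141/227, 25/8) = 5.026 servings → $3.27.
banana + kidney beans: intersection lies outside the first quadrant.
banana + chickpeas with both tight: 1.006 servings and 2.748 servings → $2.24.
kidney beans + chickpeas with both tight: 2.008 servings and 1.117 servings → $1.73.
The minimum over all feasible corners is $1.56.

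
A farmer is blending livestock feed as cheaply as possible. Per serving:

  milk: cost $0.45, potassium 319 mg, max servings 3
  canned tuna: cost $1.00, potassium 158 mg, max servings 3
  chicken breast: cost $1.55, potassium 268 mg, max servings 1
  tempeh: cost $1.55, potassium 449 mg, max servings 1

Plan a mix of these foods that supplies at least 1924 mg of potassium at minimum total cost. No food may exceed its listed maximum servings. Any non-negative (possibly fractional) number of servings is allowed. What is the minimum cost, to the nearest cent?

Cost per mg of potassium: milk $0.0014, tempeh $0.0035, chicken breast $0.0058, canned tuna $0.0063.
Take 3 servings of milk: +957.0 mg potassium for $1.35 (total $1.35, still need 967.0 mg).
Take 1 serving of tempeh: +449.0 mg potassium for $1.55 (total $2.90, still need 518.0 mg).
Take 1 serving of chicken breast: +268.0 mg potassium for $1.55 (total $4.45, still need 250.0 mg).
Take 1.582 servings of canned tuna: +250.0 mg potassium for $1.58 (total $6.03, still need 0.0 mg).
Greedy by cheapest-per-mg is optimal for a single linear constraint, so the minimum cost is $6.03.

$6.03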